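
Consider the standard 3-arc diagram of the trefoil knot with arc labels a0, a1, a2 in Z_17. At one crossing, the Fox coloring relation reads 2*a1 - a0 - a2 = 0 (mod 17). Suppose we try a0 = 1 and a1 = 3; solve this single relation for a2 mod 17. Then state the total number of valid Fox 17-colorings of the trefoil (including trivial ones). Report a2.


Step 1: Apply the given crossing relation 2*a1 - a0 - a2 = 0 (mod 17).
  a2 = 2*a1 - a0 mod 17
  a2 = 2*3 - 1 mod 17
  a2 = 6 - 1 mod 17
  a2 = 5 mod 17 = 5
Step 2: The trefoil has determinant 3.
  Number of Fox p-colorings (p prime) is p^2 if p = 3, else p.
  Since 17 does not divide 3, only trivial (constant) colorings exist.
  (So the trial a0 = 1, a1 = 3 with a0 != a1 does NOT extend to a valid coloring of the whole trefoil: the other two crossing relations require 3*(a1 - a0) = 0 (mod 17), which fails.)
  Total colorings = 17
Step 3: a2 = 5, total Fox 17-colorings = 17

5


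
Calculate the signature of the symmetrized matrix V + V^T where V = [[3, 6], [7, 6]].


Step 1: V + V^T = [[6, 13], [13, 12]]
Step 2: trace = 18, det = -97
Step 3: Discriminant = 18^2 - 4*(-97) = 712
Step 4: Eigenvalues: 22.3417, -4.34166
Step 5: Signature = (# positive eigenvalues) - (# negative eigenvalues) = 0

0


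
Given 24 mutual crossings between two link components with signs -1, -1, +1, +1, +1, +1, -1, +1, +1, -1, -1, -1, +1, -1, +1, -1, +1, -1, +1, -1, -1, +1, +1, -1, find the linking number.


Step 1: Count positive crossings: 12
Step 2: Count negative crossings: 12
Step 3: Sum of signs = 12 - 12 = 0
Step 4: Linking number = sum/2 = 0/2 = 0

0


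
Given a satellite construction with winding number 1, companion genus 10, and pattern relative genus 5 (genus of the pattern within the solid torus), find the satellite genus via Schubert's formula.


Schubert: g(satellite) = g_rel(pattern) + |winding| * g(companion),
where g_rel(pattern) is the genus of the pattern relative to the solid torus.
= 5 + 1 * 10
= 5 + 10 = 15

15


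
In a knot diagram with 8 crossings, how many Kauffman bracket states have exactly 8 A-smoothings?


We choose which 8 of 8 crossings get A-smoothings.
C(8, 8) = 8! / (8! * 0!)
= 1

1


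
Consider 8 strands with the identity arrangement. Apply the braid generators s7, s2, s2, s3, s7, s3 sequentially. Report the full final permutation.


Starting with identity [1, 2, 3, 4, 5, 6, 7, 8].
Apply generators in sequence:
  After s7: [1, 2, 3, 4, 5, 6, 8, 7]
  After s2: [1, 3, 2, 4, 5, 6, 8, 7]
  After s2: [1, 2, 3, 4, 5, 6, 8, 7]
  After s3: [1, 2, 4, 3, 5, 6, 8, 7]
  After s7: [1, 2, 4, 3, 5, 6, 7, 8]
  After s3: [1, 2, 3, 4, 5, 6, 7, 8]
Final permutation: [1, 2, 3, 4, 5, 6, 7, 8]

[1, 2, 3, 4, 5, 6, 7, 8]


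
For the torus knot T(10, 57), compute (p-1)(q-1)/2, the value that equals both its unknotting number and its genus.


For a torus knot T(p,q), both the unknotting number and genus equal (p-1)(q-1)/2.
= (10-1)(57-1)/2
= 9*56/2
= 504/2 = 252

252


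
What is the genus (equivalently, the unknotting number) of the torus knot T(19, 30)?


For a torus knot T(p,q), both the unknotting number and genus equal (p-1)(q-1)/2.
= (19-1)(30-1)/2
= 18*29/2
= 522/2 = 261

261


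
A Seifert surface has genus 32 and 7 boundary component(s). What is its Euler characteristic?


chi = 2 - 2g - b
= 2 - 2*32 - 7
= 2 - 64 - 7 = -69

-69


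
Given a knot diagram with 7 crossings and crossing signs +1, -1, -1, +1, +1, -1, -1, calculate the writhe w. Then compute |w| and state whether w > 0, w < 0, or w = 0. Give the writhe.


Step 1: Count positive crossings (+1).
Positive crossings: 3
Step 2: Count negative crossings (-1).
Negative crossings: 4
Step 3: Writhe = (positive) - (negative)
w = 3 - 4 = -1
Step 4: |w| = 1, and w is negative

-1


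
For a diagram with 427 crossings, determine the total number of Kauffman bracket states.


Each crossing contributes 2 choices (A-smoothing or B-smoothing).
Total states = 2^427 = 346583711765101857447301773017885462929554634421977071896309947576827663475703202879996800763017447262173901370175446478621769728

346583711765101857447301773017885462929554634421977071896309947576827663475703202879996800763017447262173901370175446478621769728


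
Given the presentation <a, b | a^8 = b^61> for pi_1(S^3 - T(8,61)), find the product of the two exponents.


The relation is a^8 = b^61.
Product of exponents = 8 * 61
= 488

488


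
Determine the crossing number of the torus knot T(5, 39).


For a torus knot T(p, q) with gcd(p,q)=1,
the crossing number is min(p*(q-1), q*(p-1)).
p*(q-1) = 5*38 = 190
q*(p-1) = 39*4 = 156
min(190, 156) = 156

156


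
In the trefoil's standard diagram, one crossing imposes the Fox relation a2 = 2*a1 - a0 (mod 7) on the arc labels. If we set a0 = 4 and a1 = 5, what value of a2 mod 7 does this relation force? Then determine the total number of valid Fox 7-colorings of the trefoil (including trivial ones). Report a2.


Step 1: Apply the given crossing relation 2*a1 - a0 - a2 = 0 (mod 7).
  a2 = 2*a1 - a0 mod 7
  a2 = 2*5 - 4 mod 7
  a2 = 10 - 4 mod 7
  a2 = 6 mod 7 = 6
Step 2: The trefoil has determinant 3.
  Number of Fox p-colorings (p prime) is p^2 if p = 3, else p.
  Since 7 does not divide 3, only trivial (constant) colorings exist.
  (So the trial a0 = 4, a1 = 5 with a0 != a1 does NOT extend to a valid coloring of the whole trefoil: the other two crossing relations require 3*(a1 - a0) = 0 (mod 7), which fails.)
  Total colorings = 7
Step 3: a2 = 6, total Fox 7-colorings = 7

6


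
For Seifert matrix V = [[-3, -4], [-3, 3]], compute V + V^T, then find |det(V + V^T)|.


Step 1: Form V + V^T where V = [[-3, -4], [-3, 3]]
  V^T = [[-3, -3], [-4, 3]]
  V + V^T = [[-6, -7], [-7, 6]]
Step 2: det(V + V^T) = (-6)*6 - (-7)*(-7)
  = -36 - 49 = -85
Step 3: Knot determinant = |det(V + V^T)| = |-85| = 85

85


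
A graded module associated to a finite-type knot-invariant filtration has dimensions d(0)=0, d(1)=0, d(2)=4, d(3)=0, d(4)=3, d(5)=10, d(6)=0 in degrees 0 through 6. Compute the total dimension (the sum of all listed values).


Total dimension = d(0) + d(1) + ... + d(6)
= 0 + 0 + 4 + 0 + 3 + 10 + 0
= 17

17


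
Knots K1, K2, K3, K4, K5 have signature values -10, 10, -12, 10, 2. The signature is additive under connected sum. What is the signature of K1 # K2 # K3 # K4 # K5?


The signature is additive under connected sum.
signature(K1 # K2 # K3 # K4 # K5) = (-10) + (10) + (-12) + (10) + (2)
= 0

0


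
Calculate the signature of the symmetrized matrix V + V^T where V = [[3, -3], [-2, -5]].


Step 1: V + V^T = [[6, -5], [-5, -10]]
Step 2: trace = -4, det = -85
Step 3: Discriminant = (-4)^2 - 4*(-85) = 356
Step 4: Eigenvalues: 7.43398, -11.434
Step 5: Signature = (# positive eigenvalues) - (# negative eigenvalues) = 0

0


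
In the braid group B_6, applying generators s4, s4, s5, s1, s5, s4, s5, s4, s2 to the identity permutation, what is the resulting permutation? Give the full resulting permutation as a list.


Starting with identity [1, 2, 3, 4, 5, 6].
Apply generators in sequence:
  After s4: [1, 2, 3, 5, 4, 6]
  After s4: [1, 2, 3, 4, 5, 6]
  After s5: [1, 2, 3, 4, 6, 5]
  After s1: [2, 1, 3, 4, 6, 5]
  After s5: [2, 1, 3, 4, 5, 6]
  After s4: [2, 1, 3, 5, 4, 6]
  After s5: [2, 1, 3, 5, 6, 4]
  After s4: [2, 1, 3, 6, 5, 4]
  After s2: [2, 3, 1, 6, 5, 4]
Final permutation: [2, 3, 1, 6, 5, 4]

[2, 3, 1, 6, 5, 4]


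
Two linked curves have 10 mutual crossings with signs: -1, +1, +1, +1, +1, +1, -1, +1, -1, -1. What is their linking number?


Step 1: Count positive crossings: 6
Step 2: Count negative crossings: 4
Step 3: Sum of signs = 6 - 4 = 2
Step 4: Linking number = sum/2 = 2/2 = 1

1


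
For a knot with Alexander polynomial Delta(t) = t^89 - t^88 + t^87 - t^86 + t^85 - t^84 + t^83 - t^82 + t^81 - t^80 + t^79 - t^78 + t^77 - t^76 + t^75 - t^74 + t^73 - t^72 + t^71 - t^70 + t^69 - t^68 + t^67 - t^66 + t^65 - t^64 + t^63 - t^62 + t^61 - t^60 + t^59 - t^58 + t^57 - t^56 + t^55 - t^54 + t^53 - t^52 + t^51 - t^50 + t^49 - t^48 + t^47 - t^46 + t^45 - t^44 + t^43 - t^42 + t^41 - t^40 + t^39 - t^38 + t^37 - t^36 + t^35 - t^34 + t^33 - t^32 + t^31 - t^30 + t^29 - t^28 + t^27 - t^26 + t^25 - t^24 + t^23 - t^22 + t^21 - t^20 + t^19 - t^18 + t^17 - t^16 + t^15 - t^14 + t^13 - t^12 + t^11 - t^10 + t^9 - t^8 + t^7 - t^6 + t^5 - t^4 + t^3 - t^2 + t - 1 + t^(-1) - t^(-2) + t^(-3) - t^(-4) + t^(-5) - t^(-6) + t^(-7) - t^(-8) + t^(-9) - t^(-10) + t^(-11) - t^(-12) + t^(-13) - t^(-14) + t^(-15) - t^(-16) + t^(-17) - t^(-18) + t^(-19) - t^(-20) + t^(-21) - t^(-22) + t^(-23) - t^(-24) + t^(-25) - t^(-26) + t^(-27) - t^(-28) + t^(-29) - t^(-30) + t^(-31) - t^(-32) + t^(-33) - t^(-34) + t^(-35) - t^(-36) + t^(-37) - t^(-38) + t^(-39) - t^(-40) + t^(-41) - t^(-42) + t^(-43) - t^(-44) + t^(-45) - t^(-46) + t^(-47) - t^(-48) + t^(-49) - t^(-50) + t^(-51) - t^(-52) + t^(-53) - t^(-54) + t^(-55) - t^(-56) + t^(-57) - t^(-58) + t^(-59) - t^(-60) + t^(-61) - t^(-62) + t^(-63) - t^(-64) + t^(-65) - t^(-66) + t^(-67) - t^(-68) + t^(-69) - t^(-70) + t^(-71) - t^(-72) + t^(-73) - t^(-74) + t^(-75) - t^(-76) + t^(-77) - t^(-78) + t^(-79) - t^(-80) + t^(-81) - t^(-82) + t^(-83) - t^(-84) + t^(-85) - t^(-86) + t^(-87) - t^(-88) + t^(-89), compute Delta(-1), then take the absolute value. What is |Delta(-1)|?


Step 1: The polynomial has 179 terms with alternating signs, exponents from 89 down to -89.
Step 2: Substitute t = -1. The i-th term has coefficient (-1)^i and exponent (m-i),
  so its value is (-1)^i * (-1)^(m-i) = (-1)^m = -1 for every i.
Step 3: All 179 terms equal -1, so Delta(-1) = 179 * (-1) = -179
Step 4: |Delta(-1)| = 179

179


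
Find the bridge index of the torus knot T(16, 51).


The bridge number of T(p,q) is min(p,q).
min(16, 51) = 16

16


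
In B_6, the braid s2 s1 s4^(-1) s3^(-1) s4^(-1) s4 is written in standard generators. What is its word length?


The word length counts the number of generators (including inverses).
Listing each generator: s2, s1, s4^(-1), s3^(-1), s4^(-1), s4
There are 6 generators in this braid word.

6


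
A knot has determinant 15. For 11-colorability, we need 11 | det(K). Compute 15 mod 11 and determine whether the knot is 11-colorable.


Step 1: A knot is p-colorable if and only if p divides its determinant.
Step 2: Compute 15 mod 11.
15 = 1 * 11 + 4
Step 3: 15 mod 11 = 4
Step 4: The knot is 11-colorable: no

4


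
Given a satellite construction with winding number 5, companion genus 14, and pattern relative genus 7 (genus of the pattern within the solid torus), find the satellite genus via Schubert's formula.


Schubert: g(satellite) = g_rel(pattern) + |winding| * g(companion),
where g_rel(pattern) is the genus of the pattern relative to the solid torus.
= 7 + 5 * 14
= 7 + 70 = 77

77


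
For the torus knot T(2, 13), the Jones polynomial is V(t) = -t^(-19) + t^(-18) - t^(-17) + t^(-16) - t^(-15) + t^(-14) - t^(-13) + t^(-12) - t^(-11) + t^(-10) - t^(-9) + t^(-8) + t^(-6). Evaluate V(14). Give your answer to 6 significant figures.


Substituting t = 14 into V(t) = -t^(-19) + t^(-18) - t^(-17) + t^(-16) - t^(-15) + t^(-14) - t^(-13) + t^(-12) - t^(-11) + t^(-10) - t^(-9) + t^(-8) + t^(-6):
  (-)t^(-19) = -1.67327e-22
  (+)t^(-18) = 2.34258e-21
  (-)t^(-17) = -3.27962e-20
  (+)t^(-16) = 4.59147e-19
  (-)t^(-15) = -6.42805e-18
  (+)t^(-14) = 8.99927e-17
  (-)t^(-13) = -1.2599e-15
  (+)t^(-12) = 1.76386e-14
  (-)t^(-11) = -2.4694e-13
  (+)t^(-10) = 3.45716e-12
  (-)t^(-9) = -4.84003e-11
  (+)t^(-8) = 6.77604e-10
  (+)t^(-6) = 1.3281e-07
Sum = (-1.67327e-22) + (2.34258e-21) + (-3.27962e-20) + (4.59147e-19) + (-6.42805e-18) + (8.99927e-17) + (-1.2599e-15) + (1.76386e-14) + (-2.4694e-13) + (3.45716e-12) + (-4.84003e-11) + (6.77604e-10) + (1.3281e-07)
= 1.334427387e-07
Rounded to 6 significant figures: 1.33443e-07

1.33443e-07


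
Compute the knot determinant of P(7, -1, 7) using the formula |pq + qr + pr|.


Step 1: Compute pq + qr + pr.
pq = 7*(-1) = -7
qr = (-1)*7 = -7
pr = 7*7 = 49
pq + qr + pr = -7 + (-7) + 49 = 35
Step 2: Take absolute value.
det(P(7,-1,7)) = |35| = 35

35


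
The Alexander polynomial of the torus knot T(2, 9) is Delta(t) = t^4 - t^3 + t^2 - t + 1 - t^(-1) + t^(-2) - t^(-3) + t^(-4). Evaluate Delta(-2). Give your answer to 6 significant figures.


Substituting t = -2 into Delta(t) = t^4 - t^3 + t^2 - t + 1 - t^(-1) + t^(-2) - t^(-3) + t^(-4):
Term values: (16) + (8) + (4) + (2) + (1) + (0.5) + (0.25) + (0.125) + (0.0625)
Sum = 31.9375
Rounded to 6 significant figures: 31.9375

31.9375


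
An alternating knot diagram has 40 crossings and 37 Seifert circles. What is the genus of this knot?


For alternating knots, g = (c - s + 1)/2.
= (40 - 37 + 1)/2
= 4/2 = 2

2


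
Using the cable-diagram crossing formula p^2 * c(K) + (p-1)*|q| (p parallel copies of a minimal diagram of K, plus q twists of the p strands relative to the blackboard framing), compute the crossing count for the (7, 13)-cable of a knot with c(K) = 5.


Step 1: Each of the c(K) crossings of the companion diagram becomes p*p = p^2 crossings among the p parallel strands, and each of the |q| twists s_1 s_2 ... s_(p-1) adds (p-1) crossings.
  Crossings = p^2 * c(K) + (p-1)*|q|
Step 2: = 7^2 * 5 + (7-1)*13
Step 3: = 49*5 + 6*13
Step 4: = 245 + 78 = 323

323


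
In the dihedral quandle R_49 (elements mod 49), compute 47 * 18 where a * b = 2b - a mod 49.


47 * 18 = 2*18 - 47 mod 49
= 36 - 47 mod 49
= -11 mod 49 = 38

38


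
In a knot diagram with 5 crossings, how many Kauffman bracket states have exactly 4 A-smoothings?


We choose which 4 of 5 crossings get A-smoothings.
C(5, 4) = 5! / (4! * 1!)
= 5

5


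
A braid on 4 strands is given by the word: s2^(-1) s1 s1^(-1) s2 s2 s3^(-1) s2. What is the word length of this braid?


The word length counts the number of generators (including inverses).
Listing each generator: s2^(-1), s1, s1^(-1), s2, s2, s3^(-1), s2
There are 7 generators in this braid word.

7


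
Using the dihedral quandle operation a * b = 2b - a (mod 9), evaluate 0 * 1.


0 * 1 = 2*1 - 0 mod 9
= 2 - 0 mod 9
= 2 mod 9 = 2

2


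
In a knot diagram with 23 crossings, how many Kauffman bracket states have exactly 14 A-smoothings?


We choose which 14 of 23 crossings get A-smoothings.
C(23, 14) = 23! / (14! * 9!)
= 817190

817190


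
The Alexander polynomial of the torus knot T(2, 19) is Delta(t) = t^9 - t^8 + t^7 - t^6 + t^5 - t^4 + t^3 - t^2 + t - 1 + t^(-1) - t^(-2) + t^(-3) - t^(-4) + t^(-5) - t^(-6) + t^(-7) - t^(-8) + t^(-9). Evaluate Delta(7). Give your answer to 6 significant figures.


Substituting t = 7 into Delta(t) = t^9 - t^8 + t^7 - t^6 + t^5 - t^4 + t^3 - t^2 + t - 1 + t^(-1) - t^(-2) + t^(-3) - t^(-4) + t^(-5) - t^(-6) + t^(-7) - t^(-8) + t^(-9):
Term values: (40353607) + (-5764801) + (823543) + (-117649) + (16807) + (-2401) + (343) + (-49) + (7) + (-1) + (0.142857) + (-0.0204082) + (0.00291545) + (-0.000416493) + (5.9499e-05) + (-8.49986e-06) + (1.21427e-06) + (-1.73467e-07) + (2.47809e-08)
Sum = 35309406.12
Rounded to 6 significant figures: 3.53094e+07

3.53094e+07


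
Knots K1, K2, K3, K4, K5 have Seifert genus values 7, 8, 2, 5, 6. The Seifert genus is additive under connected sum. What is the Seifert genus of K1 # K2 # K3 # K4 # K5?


The Seifert genus is additive under connected sum.
Seifert genus(K1 # K2 # K3 # K4 # K5) = (7) + (8) + (2) + (5) + (6)
= 28

28


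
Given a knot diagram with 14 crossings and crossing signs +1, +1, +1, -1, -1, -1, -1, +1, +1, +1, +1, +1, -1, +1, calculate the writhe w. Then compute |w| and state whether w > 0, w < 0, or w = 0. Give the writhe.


Step 1: Count positive crossings (+1).
Positive crossings: 9
Step 2: Count negative crossings (-1).
Negative crossings: 5
Step 3: Writhe = (positive) - (negative)
w = 9 - 5 = 4
Step 4: |w| = 4, and w is positive

4


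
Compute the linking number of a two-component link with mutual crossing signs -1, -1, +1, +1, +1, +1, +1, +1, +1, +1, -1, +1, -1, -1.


Step 1: Count positive crossings: 9
Step 2: Count negative crossings: 5
Step 3: Sum of signs = 9 - 5 = 4
Step 4: Linking number = sum/2 = 4/2 = 2

2


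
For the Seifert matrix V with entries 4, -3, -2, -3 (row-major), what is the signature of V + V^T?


Step 1: V + V^T = [[8, -5], [-5, -6]]
Step 2: trace = 2, det = -73
Step 3: Discriminant = 2^2 - 4*(-73) = 296
Step 4: Eigenvalues: 9.60233, -7.60233
Step 5: Signature = (# positive eigenvalues) - (# negative eigenvalues) = 0

0


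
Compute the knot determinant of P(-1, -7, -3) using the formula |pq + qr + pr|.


Step 1: Compute pq + qr + pr.
pq = (-1)*(-7) = 7
qr = (-7)*(-3) = 21
pr = (-1)*(-3) = 3
pq + qr + pr = 7 + 21 + 3 = 31
Step 2: Take absolute value.
det(P(-1,-7,-3)) = |31| = 31

31


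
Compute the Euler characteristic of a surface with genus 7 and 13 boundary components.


chi = 2 - 2g - b
= 2 - 2*7 - 13
= 2 - 14 - 13 = -25

-25


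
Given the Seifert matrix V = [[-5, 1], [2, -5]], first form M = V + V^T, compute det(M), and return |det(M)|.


Step 1: Form V + V^T where V = [[-5, 1], [2, -5]]
  V^T = [[-5, 2], [1, -5]]
  V + V^T = [[-10, 3], [3, -10]]
Step 2: det(V + V^T) = (-10)*(-10) - 3*3
  = 100 - 9 = 91
Step 3: Knot determinant = |det(V + V^T)| = |91| = 91

91


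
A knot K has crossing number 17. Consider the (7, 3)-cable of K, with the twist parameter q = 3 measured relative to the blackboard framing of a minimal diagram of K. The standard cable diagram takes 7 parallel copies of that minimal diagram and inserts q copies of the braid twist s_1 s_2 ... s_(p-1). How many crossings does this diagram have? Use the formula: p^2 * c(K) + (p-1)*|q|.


Step 1: Each of the c(K) crossings of the companion diagram becomes p*p = p^2 crossings among the p parallel strands, and each of the |q| twists s_1 s_2 ... s_(p-1) adds (p-1) crossings.
  Crossings = p^2 * c(K) + (p-1)*|q|
Step 2: = 7^2 * 17 + (7-1)*3
Step 3: = 49*17 + 6*3
Step 4: = 833 + 18 = 851

851


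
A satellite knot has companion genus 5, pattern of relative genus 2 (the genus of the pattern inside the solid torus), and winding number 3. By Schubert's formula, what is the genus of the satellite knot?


Schubert: g(satellite) = g_rel(pattern) + |winding| * g(companion),
where g_rel(pattern) is the genus of the pattern relative to the solid torus.
= 2 + 3 * 5
= 2 + 15 = 17

17


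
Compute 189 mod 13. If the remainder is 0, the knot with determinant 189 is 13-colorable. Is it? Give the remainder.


Step 1: A knot is p-colorable if and only if p divides its determinant.
Step 2: Compute 189 mod 13.
189 = 14 * 13 + 7
Step 3: 189 mod 13 = 7
Step 4: The knot is 13-colorable: no

7


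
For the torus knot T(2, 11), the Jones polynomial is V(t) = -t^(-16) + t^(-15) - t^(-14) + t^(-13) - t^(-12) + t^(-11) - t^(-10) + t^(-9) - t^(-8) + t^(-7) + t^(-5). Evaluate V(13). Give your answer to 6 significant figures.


Substituting t = 13 into V(t) = -t^(-16) + t^(-15) - t^(-14) + t^(-13) - t^(-12) + t^(-11) - t^(-10) + t^(-9) - t^(-8) + t^(-7) + t^(-5):
  (-)t^(-16) = -1.50282e-18
  (+)t^(-15) = 1.95366e-17
  (-)t^(-14) = -2.53976e-16
  (+)t^(-13) = 3.30169e-15
  (-)t^(-12) = -4.2922e-14
  (+)t^(-11) = 5.57986e-13
  (-)t^(-10) = -7.25382e-12
  (+)t^(-9) = 9.42996e-11
  (-)t^(-8) = -1.22589e-09
  (+)t^(-7) = 1.59366e-08
  (+)t^(-5) = 2.69329e-06
Sum = (-1.50282e-18) + (1.95366e-17) + (-2.53976e-16) + (3.30169e-15) + (-4.2922e-14) + (5.57986e-13) + (-7.25382e-12) + (9.42996e-11) + (-1.22589e-09) + (1.59366e-08) + (2.69329e-06)
= 2.708089044e-06
Rounded to 6 significant figures: 2.70809e-06

2.70809e-06


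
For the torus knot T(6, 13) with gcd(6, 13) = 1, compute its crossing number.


For a torus knot T(p, q) with gcd(p,q)=1,
the crossing number is min(p*(q-1), q*(p-1)).
p*(q-1) = 6*12 = 72
q*(p-1) = 13*5 = 65
min(72, 65) = 65

65


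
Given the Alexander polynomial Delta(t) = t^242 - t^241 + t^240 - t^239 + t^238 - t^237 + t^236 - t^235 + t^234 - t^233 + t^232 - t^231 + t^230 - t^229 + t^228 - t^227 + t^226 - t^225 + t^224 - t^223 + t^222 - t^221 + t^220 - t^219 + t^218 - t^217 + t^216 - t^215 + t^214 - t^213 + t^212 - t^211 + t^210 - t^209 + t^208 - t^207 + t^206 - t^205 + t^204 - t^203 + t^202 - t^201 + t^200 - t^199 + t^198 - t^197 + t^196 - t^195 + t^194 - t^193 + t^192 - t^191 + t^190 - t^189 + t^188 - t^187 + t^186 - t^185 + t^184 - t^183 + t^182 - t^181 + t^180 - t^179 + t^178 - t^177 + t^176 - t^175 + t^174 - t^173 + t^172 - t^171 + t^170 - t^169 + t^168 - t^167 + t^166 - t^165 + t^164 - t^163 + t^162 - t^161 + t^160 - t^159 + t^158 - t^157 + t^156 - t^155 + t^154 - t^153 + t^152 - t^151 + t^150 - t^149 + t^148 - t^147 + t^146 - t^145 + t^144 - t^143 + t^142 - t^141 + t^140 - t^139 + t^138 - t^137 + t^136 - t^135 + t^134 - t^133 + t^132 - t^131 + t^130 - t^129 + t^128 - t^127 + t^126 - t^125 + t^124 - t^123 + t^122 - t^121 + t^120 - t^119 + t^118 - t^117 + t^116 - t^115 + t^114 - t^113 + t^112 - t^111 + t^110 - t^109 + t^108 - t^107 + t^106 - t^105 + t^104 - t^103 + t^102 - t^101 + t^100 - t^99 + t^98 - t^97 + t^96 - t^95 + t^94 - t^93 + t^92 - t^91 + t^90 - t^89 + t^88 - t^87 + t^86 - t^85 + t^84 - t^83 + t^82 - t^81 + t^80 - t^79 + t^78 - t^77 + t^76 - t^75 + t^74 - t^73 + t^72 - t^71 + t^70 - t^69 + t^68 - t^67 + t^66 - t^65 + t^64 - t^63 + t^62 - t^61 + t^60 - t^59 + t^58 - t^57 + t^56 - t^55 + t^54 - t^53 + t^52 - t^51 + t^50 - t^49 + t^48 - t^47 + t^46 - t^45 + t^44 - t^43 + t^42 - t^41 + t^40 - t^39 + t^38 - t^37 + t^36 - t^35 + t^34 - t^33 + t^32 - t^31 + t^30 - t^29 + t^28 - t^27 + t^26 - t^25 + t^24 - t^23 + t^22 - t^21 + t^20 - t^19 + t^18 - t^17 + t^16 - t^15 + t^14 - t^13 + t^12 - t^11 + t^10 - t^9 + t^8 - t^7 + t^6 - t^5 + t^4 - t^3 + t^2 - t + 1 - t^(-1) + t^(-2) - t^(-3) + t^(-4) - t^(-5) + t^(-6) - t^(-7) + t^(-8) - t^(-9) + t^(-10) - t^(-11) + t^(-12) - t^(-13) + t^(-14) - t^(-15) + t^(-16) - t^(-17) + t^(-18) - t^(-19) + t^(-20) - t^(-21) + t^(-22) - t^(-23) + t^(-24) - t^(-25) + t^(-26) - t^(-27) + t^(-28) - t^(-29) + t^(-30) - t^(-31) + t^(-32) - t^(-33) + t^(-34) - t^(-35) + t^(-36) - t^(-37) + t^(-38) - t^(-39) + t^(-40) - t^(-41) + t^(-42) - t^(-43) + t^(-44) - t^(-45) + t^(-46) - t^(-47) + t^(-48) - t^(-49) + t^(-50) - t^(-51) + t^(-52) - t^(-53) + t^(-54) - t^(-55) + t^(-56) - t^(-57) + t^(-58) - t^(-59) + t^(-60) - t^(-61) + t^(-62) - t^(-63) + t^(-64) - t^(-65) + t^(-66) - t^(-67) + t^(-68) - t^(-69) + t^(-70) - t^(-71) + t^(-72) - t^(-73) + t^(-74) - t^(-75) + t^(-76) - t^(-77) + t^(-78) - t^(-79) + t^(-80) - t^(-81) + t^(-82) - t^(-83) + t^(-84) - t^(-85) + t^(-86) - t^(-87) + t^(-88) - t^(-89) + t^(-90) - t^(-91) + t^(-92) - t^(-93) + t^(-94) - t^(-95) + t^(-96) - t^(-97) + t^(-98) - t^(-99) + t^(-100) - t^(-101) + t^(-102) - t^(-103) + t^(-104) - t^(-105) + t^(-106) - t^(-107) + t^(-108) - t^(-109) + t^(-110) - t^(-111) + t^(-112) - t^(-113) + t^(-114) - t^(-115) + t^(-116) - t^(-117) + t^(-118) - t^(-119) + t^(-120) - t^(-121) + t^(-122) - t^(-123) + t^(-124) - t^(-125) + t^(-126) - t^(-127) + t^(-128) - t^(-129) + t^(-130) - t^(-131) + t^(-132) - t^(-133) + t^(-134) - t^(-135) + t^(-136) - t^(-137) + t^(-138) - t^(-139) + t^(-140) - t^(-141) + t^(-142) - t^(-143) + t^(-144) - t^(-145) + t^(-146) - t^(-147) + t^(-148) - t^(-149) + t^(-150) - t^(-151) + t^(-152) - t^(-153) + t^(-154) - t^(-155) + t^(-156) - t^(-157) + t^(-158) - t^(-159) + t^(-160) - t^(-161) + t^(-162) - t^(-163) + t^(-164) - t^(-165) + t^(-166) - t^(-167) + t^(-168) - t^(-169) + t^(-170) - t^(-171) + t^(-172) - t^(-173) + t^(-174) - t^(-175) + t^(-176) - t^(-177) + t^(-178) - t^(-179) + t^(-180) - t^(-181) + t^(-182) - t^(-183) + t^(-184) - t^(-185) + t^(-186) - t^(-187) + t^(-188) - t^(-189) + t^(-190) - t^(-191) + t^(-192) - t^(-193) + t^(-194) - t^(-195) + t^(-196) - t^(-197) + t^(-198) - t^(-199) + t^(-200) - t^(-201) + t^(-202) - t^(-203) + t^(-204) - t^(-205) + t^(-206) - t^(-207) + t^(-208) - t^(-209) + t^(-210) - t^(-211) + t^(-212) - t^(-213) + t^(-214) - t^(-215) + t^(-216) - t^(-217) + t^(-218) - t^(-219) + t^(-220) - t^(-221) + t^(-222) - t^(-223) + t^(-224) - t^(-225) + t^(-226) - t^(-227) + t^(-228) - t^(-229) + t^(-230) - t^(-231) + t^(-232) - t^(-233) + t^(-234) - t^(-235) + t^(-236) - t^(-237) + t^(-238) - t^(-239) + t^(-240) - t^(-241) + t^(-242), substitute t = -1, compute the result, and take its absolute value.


Step 1: The polynomial has 485 terms with alternating signs, exponents from 242 down to -242.
Step 2: Substitute t = -1. The i-th term has coefficient (-1)^i and exponent (m-i),
  so its value is (-1)^i * (-1)^(m-i) = (-1)^m = 1 for every i.
Step 3: All 485 terms equal 1, so Delta(-1) = 485 * (1) = 485
Step 4: |Delta(-1)| = 485

485


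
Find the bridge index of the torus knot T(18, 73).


The bridge number of T(p,q) is min(p,q).
min(18, 73) = 18

18


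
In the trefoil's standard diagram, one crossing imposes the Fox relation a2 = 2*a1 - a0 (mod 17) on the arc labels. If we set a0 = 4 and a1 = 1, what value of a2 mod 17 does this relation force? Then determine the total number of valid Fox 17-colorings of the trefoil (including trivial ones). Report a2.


Step 1: Apply the given crossing relation 2*a1 - a0 - a2 = 0 (mod 17).
  a2 = 2*a1 - a0 mod 17
  a2 = 2*1 - 4 mod 17
  a2 = 2 - 4 mod 17
  a2 = -2 mod 17 = 15
Step 2: The trefoil has determinant 3.
  Number of Fox p-colorings (p prime) is p^2 if p = 3, else p.
  Since 17 does not divide 3, only trivial (constant) colorings exist.
  (So the trial a0 = 4, a1 = 1 with a0 != a1 does NOT extend to a valid coloring of the whole trefoil: the other two crossing relations require 3*(a1 - a0) = 0 (mod 17), which fails.)
  Total colorings = 17
Step 3: a2 = 15, total Fox 17-colorings = 17

15


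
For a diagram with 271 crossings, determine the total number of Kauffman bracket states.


Each crossing contributes 2 choices (A-smoothing or B-smoothing).
Total states = 2^271 = 3794275180128377091639574036764685364535950857523710002444946112771297432041422848

3794275180128377091639574036764685364535950857523710002444946112771297432041422848


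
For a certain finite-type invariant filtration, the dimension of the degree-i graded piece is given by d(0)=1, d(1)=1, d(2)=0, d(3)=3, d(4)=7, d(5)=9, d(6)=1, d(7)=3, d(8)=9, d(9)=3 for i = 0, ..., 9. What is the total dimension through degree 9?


Total dimension = d(0) + d(1) + ... + d(9)
= 1 + 1 + 0 + 3 + 7 + 9 + 1 + 3 + 9 + 3
= 37

37


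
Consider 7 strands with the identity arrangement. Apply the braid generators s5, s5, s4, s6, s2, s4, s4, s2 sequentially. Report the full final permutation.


Starting with identity [1, 2, 3, 4, 5, 6, 7].
Apply generators in sequence:
  After s5: [1, 2, 3, 4, 6, 5, 7]
  After s5: [1, 2, 3, 4, 5, 6, 7]
  After s4: [1, 2, 3, 5, 4, 6, 7]
  After s6: [1, 2, 3, 5, 4, 7, 6]
  After s2: [1, 3, 2, 5, 4, 7, 6]
  After s4: [1, 3, 2, 4, 5, 7, 6]
  After s4: [1, 3, 2, 5, 4, 7, 6]
  After s2: [1, 2, 3, 5, 4, 7, 6]
Final permutation: [1, 2, 3, 5, 4, 7, 6]

[1, 2, 3, 5, 4, 7, 6]


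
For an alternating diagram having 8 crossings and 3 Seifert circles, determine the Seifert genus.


For alternating knots, g = (c - s + 1)/2.
= (8 - 3 + 1)/2
= 6/2 = 3

3


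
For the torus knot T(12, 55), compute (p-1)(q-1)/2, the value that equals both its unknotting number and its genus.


For a torus knot T(p,q), both the unknotting number and genus equal (p-1)(q-1)/2.
= (12-1)(55-1)/2
= 11*54/2
= 594/2 = 297

297


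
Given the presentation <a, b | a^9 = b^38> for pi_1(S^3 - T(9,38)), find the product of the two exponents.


The relation is a^9 = b^38.
Product of exponents = 9 * 38
= 342

342


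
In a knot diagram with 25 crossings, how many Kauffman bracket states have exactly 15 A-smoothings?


We choose which 15 of 25 crossings get A-smoothings.
C(25, 15) = 25! / (15! * 10!)
= 3268760

3268760


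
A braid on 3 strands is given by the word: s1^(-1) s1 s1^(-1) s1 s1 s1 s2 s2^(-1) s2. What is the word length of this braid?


The word length counts the number of generators (including inverses).
Listing each generator: s1^(-1), s1, s1^(-1), s1, s1, s1, s2, s2^(-1), s2
There are 9 generators in this braid word.

9


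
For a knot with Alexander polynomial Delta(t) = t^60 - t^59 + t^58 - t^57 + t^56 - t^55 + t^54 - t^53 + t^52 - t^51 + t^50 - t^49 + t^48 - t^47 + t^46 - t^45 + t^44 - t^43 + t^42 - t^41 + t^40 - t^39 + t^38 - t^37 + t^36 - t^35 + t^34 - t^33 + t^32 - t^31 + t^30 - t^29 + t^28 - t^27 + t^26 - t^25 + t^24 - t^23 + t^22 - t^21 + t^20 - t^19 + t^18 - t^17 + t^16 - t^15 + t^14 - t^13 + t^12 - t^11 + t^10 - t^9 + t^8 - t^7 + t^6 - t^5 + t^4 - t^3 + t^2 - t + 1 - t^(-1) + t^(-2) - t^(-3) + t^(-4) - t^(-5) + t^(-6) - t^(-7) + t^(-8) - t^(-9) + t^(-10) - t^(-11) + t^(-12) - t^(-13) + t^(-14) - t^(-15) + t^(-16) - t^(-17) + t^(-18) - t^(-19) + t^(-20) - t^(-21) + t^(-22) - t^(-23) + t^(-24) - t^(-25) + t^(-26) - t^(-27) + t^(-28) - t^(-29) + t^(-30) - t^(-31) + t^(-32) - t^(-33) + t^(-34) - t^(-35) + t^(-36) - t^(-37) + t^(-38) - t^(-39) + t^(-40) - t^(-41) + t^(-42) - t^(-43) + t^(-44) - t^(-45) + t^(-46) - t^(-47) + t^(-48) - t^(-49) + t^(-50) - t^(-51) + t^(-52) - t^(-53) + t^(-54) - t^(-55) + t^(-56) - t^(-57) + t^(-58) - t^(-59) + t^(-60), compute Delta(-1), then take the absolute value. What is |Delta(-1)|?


Step 1: The polynomial has 121 terms with alternating signs, exponents from 60 down to -60.
Step 2: Substitute t = -1. The i-th term has coefficient (-1)^i and exponent (m-i),
  so its value is (-1)^i * (-1)^(m-i) = (-1)^m = 1 for every i.
Step 3: All 121 terms equal 1, so Delta(-1) = 121 * (1) = 121
Step 4: |Delta(-1)| = 121

121


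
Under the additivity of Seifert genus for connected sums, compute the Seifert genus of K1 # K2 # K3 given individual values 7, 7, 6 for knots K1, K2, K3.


The Seifert genus is additive under connected sum.
Seifert genus(K1 # K2 # K3) = (7) + (7) + (6)
= 20

20


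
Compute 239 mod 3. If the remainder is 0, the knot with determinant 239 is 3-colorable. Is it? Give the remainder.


Step 1: A knot is p-colorable if and only if p divides its determinant.
Step 2: Compute 239 mod 3.
239 = 79 * 3 + 2
Step 3: 239 mod 3 = 2
Step 4: The knot is 3-colorable: no

2


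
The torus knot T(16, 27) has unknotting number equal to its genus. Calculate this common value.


For a torus knot T(p,q), both the unknotting number and genus equal (p-1)(q-1)/2.
= (16-1)(27-1)/2
= 15*26/2
= 390/2 = 195

195


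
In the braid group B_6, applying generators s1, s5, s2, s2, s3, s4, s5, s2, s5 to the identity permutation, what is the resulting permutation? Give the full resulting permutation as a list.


Starting with identity [1, 2, 3, 4, 5, 6].
Apply generators in sequence:
  After s1: [2, 1, 3, 4, 5, 6]
  After s5: [2, 1, 3, 4, 6, 5]
  After s2: [2, 3, 1, 4, 6, 5]
  After s2: [2, 1, 3, 4, 6, 5]
  After s3: [2, 1, 4, 3, 6, 5]
  After s4: [2, 1, 4, 6, 3, 5]
  After s5: [2, 1, 4, 6, 5, 3]
  After s2: [2, 4, 1, 6, 5, 3]
  After s5: [2, 4, 1, 6, 3, 5]
Final permutation: [2, 4, 1, 6, 3, 5]

[2, 4, 1, 6, 3, 5]


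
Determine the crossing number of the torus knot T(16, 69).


For a torus knot T(p, q) with gcd(p,q)=1,
the crossing number is min(p*(q-1), q*(p-1)).
p*(q-1) = 16*68 = 1088
q*(p-1) = 69*15 = 1035
min(1088, 1035) = 1035

1035


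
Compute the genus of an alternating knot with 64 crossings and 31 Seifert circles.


For alternating knots, g = (c - s + 1)/2.
= (64 - 31 + 1)/2
= 34/2 = 17

17


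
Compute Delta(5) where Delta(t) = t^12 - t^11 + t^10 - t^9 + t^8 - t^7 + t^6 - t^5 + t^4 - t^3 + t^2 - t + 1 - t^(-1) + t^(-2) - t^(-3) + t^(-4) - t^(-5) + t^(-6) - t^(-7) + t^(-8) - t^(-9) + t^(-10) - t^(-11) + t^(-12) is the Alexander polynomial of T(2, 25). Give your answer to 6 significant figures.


Substituting t = 5 into Delta(t) = t^12 - t^11 + t^10 - t^9 + t^8 - t^7 + t^6 - t^5 + t^4 - t^3 + t^2 - t + 1 - t^(-1) + t^(-2) - t^(-3) + t^(-4) - t^(-5) + t^(-6) - t^(-7) + t^(-8) - t^(-9) + t^(-10) - t^(-11) + t^(-12):
Term values: (244140625) + (-48828125) + (9765625) + (-1953125) + (390625) + (-78125) + (15625) + (-3125) + (625) + (-125) + (25) + (-5) + (1) + (-0.2) + (0.04) + (-0.008) + (0.0016) + (-0.00032) + (6.4e-05) + (-1.28e-05) + (2.56e-06) + (-5.12e-07) + (1.024e-07) + (-2.048e-08) + (4.096e-09)
Sum = 203450520.8
Rounded to 6 significant figures: 2.03451e+08

2.03451e+08


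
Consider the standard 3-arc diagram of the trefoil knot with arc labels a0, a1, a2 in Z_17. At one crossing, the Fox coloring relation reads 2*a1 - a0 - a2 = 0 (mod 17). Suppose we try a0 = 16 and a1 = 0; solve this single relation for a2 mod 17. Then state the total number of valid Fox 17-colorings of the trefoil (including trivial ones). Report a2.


Step 1: Apply the given crossing relation 2*a1 - a0 - a2 = 0 (mod 17).
  a2 = 2*a1 - a0 mod 17
  a2 = 2*0 - 16 mod 17
  a2 = 0 - 16 mod 17
  a2 = -16 mod 17 = 1
Step 2: The trefoil has determinant 3.
  Number of Fox p-colorings (p prime) is p^2 if p = 3, else p.
  Since 17 does not divide 3, only trivial (constant) colorings exist.
  (So the trial a0 = 16, a1 = 0 with a0 != a1 does NOT extend to a valid coloring of the whole trefoil: the other two crossing relations require 3*(a1 - a0) = 0 (mod 17), which fails.)
  Total colorings = 17
Step 3: a2 = 1, total Fox 17-colorings = 17

1


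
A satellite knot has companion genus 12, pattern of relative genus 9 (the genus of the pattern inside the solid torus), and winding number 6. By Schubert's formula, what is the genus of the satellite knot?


Schubert: g(satellite) = g_rel(pattern) + |winding| * g(companion),
where g_rel(pattern) is the genus of the pattern relative to the solid torus.
= 9 + 6 * 12
= 9 + 72 = 81

81


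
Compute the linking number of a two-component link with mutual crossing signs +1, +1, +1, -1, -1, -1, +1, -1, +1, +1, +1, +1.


Step 1: Count positive crossings: 8
Step 2: Count negative crossings: 4
Step 3: Sum of signs = 8 - 4 = 4
Step 4: Linking number = sum/2 = 4/2 = 2

2


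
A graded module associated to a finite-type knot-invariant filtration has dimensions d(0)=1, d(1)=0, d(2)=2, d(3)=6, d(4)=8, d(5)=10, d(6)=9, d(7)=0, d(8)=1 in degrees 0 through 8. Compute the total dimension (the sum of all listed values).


Total dimension = d(0) + d(1) + ... + d(8)
= 1 + 0 + 2 + 6 + 8 + 10 + 9 + 0 + 1
= 37

37


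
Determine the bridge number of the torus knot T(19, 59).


The bridge number of T(p,q) is min(p,q).
min(19, 59) = 19

19


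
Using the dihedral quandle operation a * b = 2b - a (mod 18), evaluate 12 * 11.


12 * 11 = 2*11 - 12 mod 18
= 22 - 12 mod 18
= 10 mod 18 = 10

10


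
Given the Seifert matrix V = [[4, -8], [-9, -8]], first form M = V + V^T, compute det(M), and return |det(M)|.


Step 1: Form V + V^T where V = [[4, -8], [-9, -8]]
  V^T = [[4, -9], [-8, -8]]
  V + V^T = [[8, -17], [-17, -16]]
Step 2: det(V + V^T) = 8*(-16) - (-17)*(-17)
  = -128 - 289 = -417
Step 3: Knot determinant = |det(V + V^T)| = |-417| = 417

417


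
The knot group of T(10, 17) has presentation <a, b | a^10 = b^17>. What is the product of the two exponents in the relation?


The relation is a^10 = b^17.
Product of exponents = 10 * 17
= 170

170


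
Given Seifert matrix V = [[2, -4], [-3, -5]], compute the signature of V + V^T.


Step 1: V + V^T = [[4, -7], [-7, -10]]
Step 2: trace = -6, det = -89
Step 3: Discriminant = (-6)^2 - 4*(-89) = 392
Step 4: Eigenvalues: 6.89949, -12.8995
Step 5: Signature = (# positive eigenvalues) - (# negative eigenvalues) = 0

0


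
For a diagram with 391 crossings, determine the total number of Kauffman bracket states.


Each crossing contributes 2 choices (A-smoothing or B-smoothing).
Total states = 2^391 = 5043456793138493339171717132818382567050206626619577173497381555743452386751642958261026080625269202023248382759272448

5043456793138493339171717132818382567050206626619577173497381555743452386751642958261026080625269202023248382759272448


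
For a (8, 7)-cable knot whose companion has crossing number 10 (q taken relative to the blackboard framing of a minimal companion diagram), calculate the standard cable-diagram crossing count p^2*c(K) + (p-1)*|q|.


Step 1: Each of the c(K) crossings of the companion diagram becomes p*p = p^2 crossings among the p parallel strands, and each of the |q| twists s_1 s_2 ... s_(p-1) adds (p-1) crossings.
  Crossings = p^2 * c(K) + (p-1)*|q|
Step 2: = 8^2 * 10 + (8-1)*7
Step 3: = 64*10 + 7*7
Step 4: = 640 + 49 = 689

689


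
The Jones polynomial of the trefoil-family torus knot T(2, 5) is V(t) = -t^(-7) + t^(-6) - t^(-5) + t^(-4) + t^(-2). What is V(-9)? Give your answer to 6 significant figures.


Substituting t = -9 into V(t) = -t^(-7) + t^(-6) - t^(-5) + t^(-4) + t^(-2):
  (-)t^(-7) = 2.09075e-07
  (+)t^(-6) = 1.88168e-06
  (-)t^(-5) = 1.69351e-05
  (+)t^(-4) = 0.000152416
  (+)t^(-2) = 0.0123457
Sum = (2.09075e-07) + (1.88168e-06) + (1.69351e-05) + (0.000152416) + (0.0123457)
= 0.01251712064
Rounded to 6 significant figures: 0.0125171

0.0125171


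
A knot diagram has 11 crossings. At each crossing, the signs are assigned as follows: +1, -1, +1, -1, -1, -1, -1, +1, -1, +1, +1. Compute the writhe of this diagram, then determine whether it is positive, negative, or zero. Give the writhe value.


Step 1: Count positive crossings (+1).
Positive crossings: 5
Step 2: Count negative crossings (-1).
Negative crossings: 6
Step 3: Writhe = (positive) - (negative)
w = 5 - 6 = -1
Step 4: |w| = 1, and w is negative

-1


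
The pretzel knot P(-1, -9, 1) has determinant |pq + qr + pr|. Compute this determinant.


Step 1: Compute pq + qr + pr.
pq = (-1)*(-9) = 9
qr = (-9)*1 = -9
pr = (-1)*1 = -1
pq + qr + pr = 9 + (-9) + (-1) = -1
Step 2: Take absolute value.
det(P(-1,-9,1)) = |-1| = 1

1


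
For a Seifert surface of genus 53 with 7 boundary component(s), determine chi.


chi = 2 - 2g - b
= 2 - 2*53 - 7
= 2 - 106 - 7 = -111

-111


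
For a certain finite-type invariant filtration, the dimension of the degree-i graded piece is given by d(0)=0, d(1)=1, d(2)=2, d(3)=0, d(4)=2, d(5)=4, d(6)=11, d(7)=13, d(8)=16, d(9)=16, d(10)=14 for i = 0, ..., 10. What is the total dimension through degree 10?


Total dimension = d(0) + d(1) + ... + d(10)
= 0 + 1 + 2 + 0 + 2 + 4 + 11 + 13 + 16 + 16 + 14
= 79

79


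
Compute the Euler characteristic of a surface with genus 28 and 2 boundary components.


chi = 2 - 2g - b
= 2 - 2*28 - 2
= 2 - 56 - 2 = -56

-56


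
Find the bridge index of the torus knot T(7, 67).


The bridge number of T(p,q) is min(p,q).
min(7, 67) = 7

7


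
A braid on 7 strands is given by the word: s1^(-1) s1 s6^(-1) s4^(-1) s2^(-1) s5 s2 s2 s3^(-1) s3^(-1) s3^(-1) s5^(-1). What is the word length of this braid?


The word length counts the number of generators (including inverses).
Listing each generator: s1^(-1), s1, s6^(-1), s4^(-1), s2^(-1), s5, s2, s2, s3^(-1), s3^(-1), s3^(-1), s5^(-1)
There are 12 generators in this braid word.

12


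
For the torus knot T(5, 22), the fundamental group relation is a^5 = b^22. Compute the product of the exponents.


The relation is a^5 = b^22.
Product of exponents = 5 * 22
= 110

110


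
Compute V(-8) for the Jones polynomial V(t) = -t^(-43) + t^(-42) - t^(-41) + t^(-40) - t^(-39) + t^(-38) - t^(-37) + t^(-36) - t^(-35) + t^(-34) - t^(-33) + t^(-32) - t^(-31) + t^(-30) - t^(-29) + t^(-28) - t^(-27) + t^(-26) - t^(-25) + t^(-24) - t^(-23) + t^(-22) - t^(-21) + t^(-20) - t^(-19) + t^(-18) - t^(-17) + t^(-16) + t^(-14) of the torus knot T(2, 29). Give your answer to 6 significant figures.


Substituting t = -8 into V(t) = -t^(-43) + t^(-42) - t^(-41) + t^(-40) - t^(-39) + t^(-38) - t^(-37) + t^(-36) - t^(-35) + t^(-34) - t^(-33) + t^(-32) - t^(-31) + t^(-30) - t^(-29) + t^(-28) - t^(-27) + t^(-26) - t^(-25) + t^(-24) - t^(-23) + t^(-22) - t^(-21) + t^(-20) - t^(-19) + t^(-18) - t^(-17) + t^(-16) + t^(-14):
  (-)t^(-43) = 1.46937e-39
  (+)t^(-42) = 1.17549e-38
  (-)t^(-41) = 9.40395e-38
  (+)t^(-40) = 7.52316e-37
  (-)t^(-39) = 6.01853e-36
  (+)t^(-38) = 4.81482e-35
  (-)t^(-37) = 3.85186e-34
  (+)t^(-36) = 3.08149e-33
  (-)t^(-35) = 2.46519e-32
  (+)t^(-34) = 1.97215e-31
  (-)t^(-33) = 1.57772e-30
  (+)t^(-32) = 1.26218e-29
  (-)t^(-31) = 1.00974e-28
  (+)t^(-30) = 8.07794e-28
  (-)t^(-29) = 6.46235e-27
  (+)t^(-28) = 5.16988e-26
  (-)t^(-27) = 4.1359e-25
  (+)t^(-26) = 3.30872e-24
  (-)t^(-25) = 2.64698e-23
  (+)t^(-24) = 2.11758e-22
  (-)t^(-23) = 1.69407e-21
  (+)t^(-22) = 1.35525e-20
  (-)t^(-21) = 1.0842e-19
  (+)t^(-20) = 8.67362e-19
  (-)t^(-19) = 6.93889e-18
  (+)t^(-18) = 5.55112e-17
  (-)t^(-17) = 4.44089e-16
  (+)t^(-16) = 3.55271e-15
  (+)t^(-14) = 2.27374e-13
Sum = (1.46937e-39) + (1.17549e-38) + (9.40395e-38) + (7.52316e-37) + (6.01853e-36) + (4.81482e-35) + (3.85186e-34) + (3.08149e-33) + (2.46519e-32) + (1.97215e-31) + (1.57772e-30) + (1.26218e-29) + (1.00974e-28) + (8.07794e-28) + (6.46235e-27) + (5.16988e-26) + (4.1359e-25) + (3.30872e-24) + (2.64698e-23) + (2.11758e-22) + (1.69407e-21) + (1.35525e-20) + (1.0842e-19) + (8.67362e-19) + (6.93889e-18) + (5.55112e-17) + (4.44089e-16) + (3.55271e-15) + (2.27374e-13)
= 2.314339196e-13
Rounded to 6 significant figures: 2.31434e-13

2.31434e-13
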